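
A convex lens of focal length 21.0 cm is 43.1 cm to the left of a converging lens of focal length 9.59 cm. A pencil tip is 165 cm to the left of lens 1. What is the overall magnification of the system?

m = +0.148

Lens 1: 1/d_i1 = 1/(21.0) − 1/(165) = 0.04156, so d_i1 = 24.06 cm; m₁ = −d_i1/d_o1 = -0.1458.
d_o2 = 43.1 − (24.06) = 19.04 cm.
Lens 2: 1/d_i2 = 1/(9.59) − 1/(19.04) = 0.05175, so d_i2 = 19.32 cm; m₂ = −d_i2/d_o2 = -1.015.
m = m₁·m₂ = (-0.1458)(-1.015) = +0.148.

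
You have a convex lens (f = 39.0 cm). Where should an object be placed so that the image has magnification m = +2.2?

21.3 cm

m = −d_i/d_o ⇒ d_i = −m·d_o.
1/f = 1/d_o + 1/d_i = 1/d_o − 1/(m·d_o) = (1 − 1/m)/d_o, so d_o = f(1 − 1/m) = (39.00)(1 − 1/(+2.2)) = 21.3 cm.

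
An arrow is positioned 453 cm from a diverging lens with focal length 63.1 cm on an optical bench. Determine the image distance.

55.4 cm

For a diverging lens, f = -63.1 cm.
Thin-lens equation: 1/s_i = 1/f − 1/s_o = 1/(-63.10) − 1/(453) = -0.01585 − 0.002208 = -0.01806, so s_i = -55.4 cm.
The image is virtual, upright and reduced, on the same side as the object.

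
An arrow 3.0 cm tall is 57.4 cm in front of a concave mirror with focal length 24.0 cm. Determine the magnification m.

1/d_i = 1/f − 1/d_o = 1/(24.00) − 1/(57.4) = 0.02425, so d_i = 41.25 cm.
m = −d_i/d_o = −(41.25)/(57.4) = -0.719.
The image is real, inverted and reduced, in front of the mirror.

m = -0.719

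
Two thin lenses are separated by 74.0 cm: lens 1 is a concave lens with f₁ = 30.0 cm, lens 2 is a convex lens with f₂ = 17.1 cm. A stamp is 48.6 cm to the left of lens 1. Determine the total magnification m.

m = -0.0865

f₁ = −30.0 cm (diverging).
Lens 1: 1/d_i1 = 1/(-30.0) − 1/(48.6) = -0.05391, so d_i1 = -18.55 cm; m₁ = −d_i1/d_o1 = +0.3817.
d_o2 = 74.0 − (-18.55) = 92.55 cm.
Lens 2: 1/d_i2 = 1/(17.1) − 1/(92.55) = 0.04767, so d_i2 = 20.98 cm; m₂ = −d_i2/d_o2 = -0.2266.
m = m₁·m₂ = (+0.3817)(-0.2266) = -0.0865.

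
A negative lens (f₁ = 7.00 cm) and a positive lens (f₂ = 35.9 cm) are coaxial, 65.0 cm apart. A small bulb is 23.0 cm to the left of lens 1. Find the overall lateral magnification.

m = -0.243

f₁ = −7.00 cm (diverging).
Lens 1: 1/d_i1 = 1/(-7.00) − 1/(23.0) = -0.1863, so d_i1 = -5.367 cm; m₁ = −d_i1/d_o1 = +0.2333.
d_o2 = 65.0 − (-5.367) = 70.37 cm.
Lens 2: 1/d_i2 = 1/(35.9) − 1/(70.37) = 0.01364, so d_i2 = 73.29 cm; m₂ = −d_i2/d_o2 = -1.041.
m = m₁·m₂ = (+0.2333)(-1.041) = -0.243.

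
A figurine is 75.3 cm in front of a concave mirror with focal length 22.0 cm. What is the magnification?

m = -0.413

1/d_i = 1/f − 1/d_o = 1/(22.00) − 1/(75.3) = 0.03217, so d_i = 31.08 cm.
m = −d_i/d_o = −(31.08)/(75.3) = -0.413.
The image is real, inverted and reduced, in front of the mirror.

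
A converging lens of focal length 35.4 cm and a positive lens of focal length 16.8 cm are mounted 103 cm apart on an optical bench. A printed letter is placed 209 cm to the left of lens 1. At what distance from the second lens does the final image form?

23.3 cm

Lens 1: 1/d_i1 = 1/f₁ − 1/d_o1 = 1/(35.4) − 1/(209) = 0.02346, so d_i1 = 42.62 cm.
The intermediate image is 42.62 cm to the right of lens 1, which is 103 − (42.62) = 60.38 cm to the left of lens 2, so d_o2 = +60.38 cm.
Lens 2: 1/d_i2 = 1/f₂ − 1/d_o2 = 1/(16.8) − 1/(60.38) = 0.04296, so d_i2 = 23.3 cm.
The final image is real, 23.3 cm to the right of lens 2 (overall magnification ≈ 0.079).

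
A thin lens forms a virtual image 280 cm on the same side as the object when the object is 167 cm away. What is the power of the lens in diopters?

P = +0.242 D

Virtual image ⇒ d_i = −280 cm.
1/f = 1/d_o + 1/d_i = 1/(167) + 1/(-280) = 0.002417 cm⁻¹.
f = 413.8 cm = 4.138 m, so P = 1/f = +0.242 D.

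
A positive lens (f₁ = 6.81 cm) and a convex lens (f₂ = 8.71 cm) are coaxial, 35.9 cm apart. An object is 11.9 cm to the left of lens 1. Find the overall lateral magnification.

m = +1.03

Lens 1: 1/d_i1 = 1/(6.81) − 1/(11.9) = 0.06281, so d_i1 = 15.92 cm; m₁ = −d_i1/d_o1 = -1.338.
d_o2 = 35.9 − (15.92) = 19.98 cm.
Lens 2: 1/d_i2 = 1/(8.71) − 1/(19.98) = 0.06476, so d_i2 = 15.44 cm; m₂ = −d_i2/d_o2 = -0.7728.
m = m₁·m₂ = (-1.338)(-0.7728) = +1.03.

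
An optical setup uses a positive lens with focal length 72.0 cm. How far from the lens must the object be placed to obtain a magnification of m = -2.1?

m = −d_i/d_o ⇒ d_i = −m·d_o.
1/f = 1/d_o + 1/d_i = 1/d_o − 1/(m·d_o) = (1 − 1/m)/d_o, so d_o = f(1 − 1/m) = (72.00)(1 − 1/(-2.1)) = 106 cm.

106 cm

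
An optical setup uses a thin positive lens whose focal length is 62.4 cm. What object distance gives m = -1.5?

104 cm

m = −d_i/d_o ⇒ d_i = −m·d_o.
1/f = 1/d_o + 1/d_i = 1/d_o − 1/(m·d_o) = (1 − 1/m)/d_o, so d_o = f(1 − 1/m) = (62.40)(1 − 1/(-1.5)) = 104 cm.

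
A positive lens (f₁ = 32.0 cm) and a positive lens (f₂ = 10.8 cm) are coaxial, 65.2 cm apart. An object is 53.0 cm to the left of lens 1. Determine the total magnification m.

Lens 1: 1/d_i1 = 1/(32.0) − 1/(53.0) = 0.01238, so d_i1 = 80.76 cm; m₁ = −d_i1/d_o1 = -1.524.
d_o2 = 65.2 − (80.76) = -15.56 cm (virtual object).
Lens 2: 1/d_i2 = 1/(10.8) − 1/(-15.56) = 0.1569, so d_i2 = 6.375 cm; m₂ = −d_i2/d_o2 = +0.4097.
m = m₁·m₂ = (-1.524)(+0.4097) = -0.624.

m = -0.624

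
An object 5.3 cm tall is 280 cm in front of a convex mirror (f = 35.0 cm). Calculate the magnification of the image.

m = +0.111

For a convex mirror, f = -35.0 cm.
1/d_i = 1/f − 1/d_o = 1/(-35.00) − 1/(280) = -0.03214, so d_i = -31.11 cm.
m = −d_i/d_o = −(-31.11)/(280) = +0.111.
The image is virtual, upright and reduced, behind the mirror.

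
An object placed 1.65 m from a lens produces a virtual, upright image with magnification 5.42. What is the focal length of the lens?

f = 2.02 m (converging)

m = −d_i/d_o ⇒ d_i = −m·d_o = −(+5.42)·(1.65) = -8.943 m.
1/f = 1/d_o + 1/d_i = 1/(1.65) + 1/(-8.943) = 0.4942, so f = 2.02 m.
Since f is positive, the lens is converging.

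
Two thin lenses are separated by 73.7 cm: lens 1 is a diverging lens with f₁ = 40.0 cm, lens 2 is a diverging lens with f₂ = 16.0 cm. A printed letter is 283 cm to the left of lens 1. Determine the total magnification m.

f₁ = −40.0 cm (diverging).
Lens 1: 1/d_i1 = 1/(-40.0) − 1/(283) = -0.02853, so d_i1 = -35.05 cm; m₁ = −d_i1/d_o1 = +0.1239.
d_o2 = 73.7 − (-35.05) = 108.8 cm.
f₂ = −16.0 cm (diverging).
Lens 2: 1/d_i2 = 1/(-16.0) − 1/(108.8) = -0.07169, so d_i2 = -13.95 cm; m₂ = −d_i2/d_o2 = +0.1282.
m = m₁·m₂ = (+0.1239)(+0.1282) = +0.0159.

m = +0.0159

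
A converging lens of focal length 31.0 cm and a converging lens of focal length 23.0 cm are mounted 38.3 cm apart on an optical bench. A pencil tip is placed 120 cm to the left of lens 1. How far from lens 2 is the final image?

Lens 1: 1/d_i1 = 1/f₁ − 1/d_o1 = 1/(31.0) − 1/(120) = 0.02392, so d_i1 = 41.80 cm.
The intermediate image is 41.80 cm to the right of lens 1, which lies 3.500 cm to the right of lens 2 — a virtual object — so d_o2 = −3.500 cm.
Lens 2: 1/d_i2 = 1/f₂ − 1/d_o2 = 1/(23.0) − 1/(-3.500) = 0.3292, so d_i2 = 3.04 cm.
The final image is real, 3.04 cm to the right of lens 2 (overall magnification ≈ -0.30).

3.04 cm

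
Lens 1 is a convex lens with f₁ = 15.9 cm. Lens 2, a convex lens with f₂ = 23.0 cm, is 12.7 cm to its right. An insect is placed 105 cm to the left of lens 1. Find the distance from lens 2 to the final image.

4.78 cm

Lens 1: 1/d_i1 = 1/f₁ − 1/d_o1 = 1/(15.9) − 1/(105) = 0.05337, so d_i1 = 18.74 cm.
The intermediate image is 18.74 cm to the right of lens 1, which lies 6.040 cm to the right of lens 2 — a virtual object — so d_o2 = −6.040 cm.
Lens 2: 1/d_i2 = 1/f₂ − 1/d_o2 = 1/(23.0) − 1/(-6.040) = 0.2090, so d_i2 = 4.78 cm.
The final image is real, 4.78 cm to the right of lens 2 (overall magnification ≈ -0.14).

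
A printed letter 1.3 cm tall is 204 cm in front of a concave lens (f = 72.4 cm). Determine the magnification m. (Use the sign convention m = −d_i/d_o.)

For a concave lens, f = -72.4 cm.
1/d_i = 1/f − 1/d_o = 1/(-72.40) − 1/(204) = -0.01871, so d_i = -53.44 cm.
m = −d_i/d_o = −(-53.44)/(204) = +0.262.
The image is virtual, upright and reduced, on the same side as the object.

m = +0.262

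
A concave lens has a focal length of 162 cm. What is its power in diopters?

P = -0.617 D

For a concave lens, f = −162 cm.
f = -162 cm = -1.62 m.
P = 1/f = 1/(-1.62 m) = -0.617 D.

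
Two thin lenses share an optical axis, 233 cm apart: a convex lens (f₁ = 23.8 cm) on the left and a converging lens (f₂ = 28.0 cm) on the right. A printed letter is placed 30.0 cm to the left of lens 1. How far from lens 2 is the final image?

Lens 1: 1/d_i1 = 1/f₁ − 1/d_o1 = 1/(23.8) − 1/(30.0) = 0.008683, so d_i1 = 115.2 cm.
The intermediate image is 115.2 cm to the right of lens 1, which is 233 − (115.2) = 117.8 cm to the left of lens 2, so d_o2 = +117.8 cm.
Lens 2: 1/d_i2 = 1/f₂ − 1/d_o2 = 1/(28.0) − 1/(117.8) = 0.02723, so d_i2 = 36.7 cm.
The final image is real, 36.7 cm to the right of lens 2 (overall magnification ≈ 1.2).

36.7 cm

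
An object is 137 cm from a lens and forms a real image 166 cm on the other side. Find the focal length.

f = 75.1 cm (converging)

Real image ⇒ d_i = +166 cm.
1/f = 1/d_o + 1/d_i = 1/(137) + 1/(166) = 0.01332, so f = 75.1 cm.
Since f is positive, the lens is converging.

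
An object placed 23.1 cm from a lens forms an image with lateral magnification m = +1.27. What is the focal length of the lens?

f = 109 cm (converging)

m = −d_i/d_o ⇒ d_i = −m·d_o = −(+1.27)·(23.1) = -29.34 cm.
1/f = 1/d_o + 1/d_i = 1/(23.1) + 1/(-29.34) = 0.009207, so f = 109 cm.
Since f is positive, the lens is converging.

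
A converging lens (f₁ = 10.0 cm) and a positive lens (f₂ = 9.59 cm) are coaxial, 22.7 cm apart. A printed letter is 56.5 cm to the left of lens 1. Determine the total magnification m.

m = +2.15

Lens 1: 1/d_i1 = 1/(10.0) − 1/(56.5) = 0.08230, so d_i1 = 12.15 cm; m₁ = −d_i1/d_o1 = -0.2150.
d_o2 = 22.7 − (12.15) = 10.55 cm.
Lens 2: 1/d_i2 = 1/(9.59) − 1/(10.55) = 0.009489, so d_i2 = 105.4 cm; m₂ = −d_i2/d_o2 = -9.990.
m = m₁·m₂ = (-0.2150)(-9.990) = +2.15.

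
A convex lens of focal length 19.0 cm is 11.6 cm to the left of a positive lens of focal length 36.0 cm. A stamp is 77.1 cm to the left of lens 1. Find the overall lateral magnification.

Lens 1: 1/d_i1 = 1/(19.0) − 1/(77.1) = 0.03966, so d_i1 = 25.21 cm; m₁ = −d_i1/d_o1 = -0.3270.
d_o2 = 11.6 − (25.21) = -13.61 cm (virtual object).
Lens 2: 1/d_i2 = 1/(36.0) − 1/(-13.61) = 0.1013, so d_i2 = 9.876 cm; m₂ = −d_i2/d_o2 = +0.7257.
m = m₁·m₂ = (-0.3270)(+0.7257) = -0.237.

m = -0.237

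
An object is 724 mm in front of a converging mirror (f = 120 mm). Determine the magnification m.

1/d_i = 1/f − 1/d_o = 1/(120.0) − 1/(724) = 0.006952, so d_i = 143.8 mm.
m = −d_i/d_o = −(143.8)/(724) = -0.199.
The image is real, inverted and reduced, in front of the mirror.

m = -0.199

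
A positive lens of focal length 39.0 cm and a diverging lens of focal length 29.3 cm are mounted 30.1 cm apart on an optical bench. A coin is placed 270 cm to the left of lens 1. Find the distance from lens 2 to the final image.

32.8 cm

Lens 1: 1/d_i1 = 1/f₁ − 1/d_o1 = 1/(39.0) − 1/(270) = 0.02194, so d_i1 = 45.58 cm.
The intermediate image is 45.58 cm to the right of lens 1, which lies 15.48 cm to the right of lens 2 — a virtual object — so d_o2 = −15.48 cm.
Lens 2 is diverging, so f₂ = −29.3 cm.
Lens 2: 1/d_i2 = 1/f₂ − 1/d_o2 = 1/(-29.3) − 1/(-15.48) = 0.03047, so d_i2 = 32.8 cm.
The final image is real, 32.8 cm to the right of lens 2 (overall magnification ≈ -0.36).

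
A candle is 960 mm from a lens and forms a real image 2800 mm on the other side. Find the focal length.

Real image ⇒ d_i = +2800 mm.
1/f = 1/d_o + 1/d_i = 1/(960) + 1/(2800) = 0.001399, so f = 715 mm.
Since f is positive, the lens is converging.

f = 715 mm (converging)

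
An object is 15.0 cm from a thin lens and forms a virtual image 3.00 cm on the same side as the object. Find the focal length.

Virtual image ⇒ d_i = −3.00 cm.
1/f = 1/d_o + 1/d_i = 1/(15.0) + 1/(-3.00) = -0.2667, so f = -3.75 cm.
Since f is negative, the thin lens is diverging.

f = -3.75 cm (diverging)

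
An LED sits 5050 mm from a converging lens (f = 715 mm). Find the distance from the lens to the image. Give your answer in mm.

Lens equation: 1/v = 1/f − 1/u = 1/(715.0) − 1/(5050) = 0.001399 − 0.0001980 = 0.001201, so v = 833 mm.
The image is real, inverted and reduced, on the far side of the lens.

833 mm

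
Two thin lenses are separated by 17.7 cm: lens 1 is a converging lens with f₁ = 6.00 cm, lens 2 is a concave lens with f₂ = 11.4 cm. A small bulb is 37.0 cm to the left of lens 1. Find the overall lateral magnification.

Lens 1: 1/d_i1 = 1/(6.00) − 1/(37.0) = 0.1396, so d_i1 = 7.161 cm; m₁ = −d_i1/d_o1 = -0.1935.
d_o2 = 17.7 − (7.161) = 10.54 cm.
f₂ = −11.4 cm (diverging).
Lens 2: 1/d_i2 = 1/(-11.4) − 1/(10.54) = -0.1826, so d_i2 = -5.477 cm; m₂ = −d_i2/d_o2 = +0.5196.
m = m₁·m₂ = (-0.1935)(+0.5196) = -0.101.

m = -0.101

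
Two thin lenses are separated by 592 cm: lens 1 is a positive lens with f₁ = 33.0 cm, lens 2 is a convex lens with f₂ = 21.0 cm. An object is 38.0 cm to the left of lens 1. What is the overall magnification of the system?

Lens 1: 1/d_i1 = 1/(33.0) − 1/(38.0) = 0.003987, so d_i1 = 250.8 cm; m₁ = −d_i1/d_o1 = -6.600.
d_o2 = 592 − (250.8) = 341.2 cm.
Lens 2: 1/d_i2 = 1/(21.0) − 1/(341.2) = 0.04469, so d_i2 = 22.38 cm; m₂ = −d_i2/d_o2 = -0.06558.
m = m₁·m₂ = (-6.600)(-0.06558) = +0.433.

m = +0.433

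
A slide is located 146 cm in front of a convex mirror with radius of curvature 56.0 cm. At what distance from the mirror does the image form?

23.5 cm

f = R/2 = 56.0/2 = 28.00 cm; for a convex mirror, f = -28.00 cm.
Mirror equation: 1/s_i = 1/f − 1/s_o = 1/(-28.00) − 1/(146) = -0.03571 − 0.006849 = -0.04256, so s_i = -23.5 cm.
The image is virtual, upright and reduced, behind the mirror.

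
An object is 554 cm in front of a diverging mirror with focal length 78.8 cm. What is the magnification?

For a diverging mirror, f = -78.8 cm.
1/d_i = 1/f − 1/d_o = 1/(-78.80) − 1/(554) = -0.01450, so d_i = -68.99 cm.
m = −d_i/d_o = −(-68.99)/(554) = +0.125.
The image is virtual, upright and reduced, behind the mirror.

m = +0.125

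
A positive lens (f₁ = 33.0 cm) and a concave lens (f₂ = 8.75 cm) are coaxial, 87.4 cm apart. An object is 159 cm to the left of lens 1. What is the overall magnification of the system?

m = -0.0420

Lens 1: 1/d_i1 = 1/(33.0) − 1/(159) = 0.02401, so d_i1 = 41.64 cm; m₁ = −d_i1/d_o1 = -0.2619.
d_o2 = 87.4 − (41.64) = 45.76 cm.
f₂ = −8.75 cm (diverging).
Lens 2: 1/d_i2 = 1/(-8.75) − 1/(45.76) = -0.1361, so d_i2 = -7.345 cm; m₂ = −d_i2/d_o2 = +0.1605.
m = m₁·m₂ = (-0.2619)(+0.1605) = -0.0420.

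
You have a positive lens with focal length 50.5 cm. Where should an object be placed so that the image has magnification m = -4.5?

m = −d_i/d_o ⇒ d_i = −m·d_o.
1/f = 1/d_o + 1/d_i = 1/d_o − 1/(m·d_o) = (1 − 1/m)/d_o, so d_o = f(1 − 1/m) = (50.50)(1 − 1/(-4.5)) = 61.7 cm.

61.7 cm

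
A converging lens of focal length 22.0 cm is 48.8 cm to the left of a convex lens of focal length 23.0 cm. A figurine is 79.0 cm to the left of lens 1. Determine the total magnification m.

m = -1.89

Lens 1: 1/d_i1 = 1/(22.0) − 1/(79.0) = 0.03280, so d_i1 = 30.49 cm; m₁ = −d_i1/d_o1 = -0.3859.
d_o2 = 48.8 − (30.49) = 18.31 cm.
Lens 2: 1/d_i2 = 1/(23.0) − 1/(18.31) = -0.01114, so d_i2 = -89.79 cm; m₂ = −d_i2/d_o2 = +4.904.
m = m₁·m₂ = (-0.3859)(+4.904) = -1.89.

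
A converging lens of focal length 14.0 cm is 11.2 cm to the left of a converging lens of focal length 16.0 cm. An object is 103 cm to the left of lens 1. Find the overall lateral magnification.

Lens 1: 1/d_i1 = 1/(14.0) − 1/(103) = 0.06172, so d_i1 = 16.20 cm; m₁ = −d_i1/d_o1 = -0.1573.
d_o2 = 11.2 − (16.20) = -5.000 cm (virtual object).
Lens 2: 1/d_i2 = 1/(16.0) − 1/(-5.000) = 0.2625, so d_i2 = 3.810 cm; m₂ = −d_i2/d_o2 = +0.7619.
m = m₁·m₂ = (-0.1573)(+0.7619) = -0.120.

m = -0.120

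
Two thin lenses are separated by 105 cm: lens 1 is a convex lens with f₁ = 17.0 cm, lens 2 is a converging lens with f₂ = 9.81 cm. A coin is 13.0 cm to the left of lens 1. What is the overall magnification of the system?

m = -0.277

Lens 1: 1/d_i1 = 1/(17.0) − 1/(13.0) = -0.01810, so d_i1 = -55.25 cm; m₁ = −d_i1/d_o1 = +4.250.
d_o2 = 105 − (-55.25) = 160.2 cm.
Lens 2: 1/d_i2 = 1/(9.81) − 1/(160.2) = 0.09569, so d_i2 = 10.45 cm; m₂ = −d_i2/d_o2 = -0.06523.
m = m₁·m₂ = (+4.250)(-0.06523) = -0.277.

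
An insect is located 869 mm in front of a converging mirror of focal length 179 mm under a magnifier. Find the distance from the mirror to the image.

Mirror equation: 1/q = 1/f − 1/p = 1/(179.0) − 1/(869) = 0.005587 − 0.001151 = 0.004436, so q = 225 mm.
The image is real, inverted and reduced, in front of the mirror.

225 mm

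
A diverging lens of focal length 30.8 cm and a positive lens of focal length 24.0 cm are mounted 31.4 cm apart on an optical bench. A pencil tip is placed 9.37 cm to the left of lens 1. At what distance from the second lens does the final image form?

Lens 1 is diverging, so f₁ = −30.8 cm.
Lens 1: 1/d_i1 = 1/f₁ − 1/d_o1 = 1/(-30.8) − 1/(9.37) = -0.1392, so d_i1 = -7.184 cm.
The intermediate image is 7.184 cm to the left of lens 1 (virtual), which is 31.4 − (-7.184) = 38.58 cm to the left of lens 2, so d_o2 = +38.58 cm.
Lens 2: 1/d_i2 = 1/f₂ − 1/d_o2 = 1/(24.0) − 1/(38.58) = 0.01575, so d_i2 = 63.5 cm.
The final image is real, 63.5 cm to the right of lens 2 (overall magnification ≈ -1.3).

63.5 cm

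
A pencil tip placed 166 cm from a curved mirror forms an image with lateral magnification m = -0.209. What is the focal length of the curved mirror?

f = 28.7 cm (concave)

m = −d_i/d_o ⇒ d_i = −m·d_o = −(-0.209)·(166) = 34.69 cm.
1/f = 1/d_o + 1/d_i = 1/(166) + 1/(34.69) = 0.03485, so f = 28.7 cm.
Since f is positive, the curved mirror is concave.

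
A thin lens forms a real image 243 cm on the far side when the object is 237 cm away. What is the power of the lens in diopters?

P = +0.833 D

d_i = +243 cm.
1/f = 1/d_o + 1/d_i = 1/(237) + 1/(243) = 0.008335 cm⁻¹.
f = 120.0 cm = 1.200 m, so P = 1/f = +0.833 D.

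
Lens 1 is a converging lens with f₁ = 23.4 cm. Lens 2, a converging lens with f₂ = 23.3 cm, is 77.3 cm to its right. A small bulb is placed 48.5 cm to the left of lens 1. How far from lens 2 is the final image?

85.1 cm

Lens 1: 1/d_i1 = 1/f₁ − 1/d_o1 = 1/(23.4) − 1/(48.5) = 0.02212, so d_i1 = 45.22 cm.
The intermediate image is 45.22 cm to the right of lens 1, which is 77.3 − (45.22) = 32.08 cm to the left of lens 2, so d_o2 = +32.08 cm.
Lens 2: 1/d_i2 = 1/f₂ − 1/d_o2 = 1/(23.3) − 1/(32.08) = 0.01175, so d_i2 = 85.1 cm.
The final image is real, 85.1 cm to the right of lens 2 (overall magnification ≈ 2.5).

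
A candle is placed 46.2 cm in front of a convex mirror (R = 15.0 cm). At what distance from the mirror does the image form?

f = R/2 = 15.0/2 = 7.500 cm; for a convex mirror, f = -7.500 cm.
Mirror equation: 1/s_i = 1/f − 1/s_o = 1/(-7.500) − 1/(46.2) = -0.1333 − 0.02165 = -0.1550, so s_i = -6.45 cm.
The image is virtual, upright and reduced, behind the mirror.

6.45 cm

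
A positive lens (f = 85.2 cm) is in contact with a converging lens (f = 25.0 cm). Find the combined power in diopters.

P = +5.17 D

P₁ = 1/f₁ = 1/(0.852 m) = +1.174 D; P₂ = 1/f₂ = 1/(0.250 m) = +4.000 D.
For thin lenses in contact, P = P₁ + P₂ = (+1.174) + (+4.000) = +5.17 D.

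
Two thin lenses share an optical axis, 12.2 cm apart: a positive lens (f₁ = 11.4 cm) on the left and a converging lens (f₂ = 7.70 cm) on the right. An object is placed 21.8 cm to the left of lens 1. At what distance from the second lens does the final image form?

Lens 1: 1/d_i1 = 1/f₁ − 1/d_o1 = 1/(11.4) − 1/(21.8) = 0.04185, so d_i1 = 23.90 cm.
The intermediate image is 23.90 cm to the right of lens 1, which lies 11.70 cm to the right of lens 2 — a virtual object — so d_o2 = −11.70 cm.
Lens 2: 1/d_i2 = 1/f₂ − 1/d_o2 = 1/(7.70) − 1/(-11.70) = 0.2153, so d_i2 = 4.64 cm.
The final image is real, 4.64 cm to the right of lens 2 (overall magnification ≈ -0.44).

4.64 cm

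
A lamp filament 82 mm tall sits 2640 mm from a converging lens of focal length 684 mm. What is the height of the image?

1/d_i = 1/f − 1/d_o = 1/(684.0) − 1/(2640) = 0.001083, so d_i = 923.2 mm.
m = −d_i/d_o = -0.3497.
|h_i| = |m|·h_o = 0.3497 × 82 = 28.7 mm. The image is real, inverted and reduced, on the far side of the lens.

28.7 mm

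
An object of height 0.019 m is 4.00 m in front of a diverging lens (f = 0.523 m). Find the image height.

0.00220 m

For a diverging lens, f = -0.523 m.
1/d_i = 1/f − 1/d_o = 1/(-0.5230) − 1/(4.00) = -2.162, so d_i = -0.4625 m.
m = −d_i/d_o = +0.1156.
|h_i| = |m|·h_o = 0.1156 × 0.019 = 0.00220 m. The image is virtual, upright and reduced, on the same side as the object.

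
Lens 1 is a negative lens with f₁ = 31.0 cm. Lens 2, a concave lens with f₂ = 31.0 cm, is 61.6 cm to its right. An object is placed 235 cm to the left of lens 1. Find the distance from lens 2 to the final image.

23.0 cm

Lens 1 is diverging, so f₁ = −31.0 cm.
Lens 1: 1/d_i1 = 1/f₁ − 1/d_o1 = 1/(-31.0) − 1/(235) = -0.03651, so d_i1 = -27.39 cm.
The intermediate image is 27.39 cm to the left of lens 1 (virtual), which is 61.6 − (-27.39) = 88.99 cm to the left of lens 2, so d_o2 = +88.99 cm.
Lens 2 is diverging, so f₂ = −31.0 cm.
Lens 2: 1/d_i2 = 1/f₂ − 1/d_o2 = 1/(-31.0) − 1/(88.99) = -0.04350, so d_i2 = -23.0 cm.
The final image is virtual, 23.0 cm to the left of lens 2 (overall magnification ≈ 0.030).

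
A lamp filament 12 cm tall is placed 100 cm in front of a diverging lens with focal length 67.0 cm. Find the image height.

For a diverging lens, f = -67.0 cm.
1/d_i = 1/f − 1/d_o = 1/(-67.00) − 1/(100) = -0.02493, so d_i = -40.12 cm.
m = −d_i/d_o = +0.4012.
|h_i| = |m|·h_o = 0.4012 × 12 = 4.81 cm. The image is virtual, upright and reduced, on the same side as the object.

4.81 cm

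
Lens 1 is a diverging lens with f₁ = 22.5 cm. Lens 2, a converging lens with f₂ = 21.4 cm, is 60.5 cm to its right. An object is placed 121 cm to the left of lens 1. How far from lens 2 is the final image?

Lens 1 is diverging, so f₁ = −22.5 cm.
Lens 1: 1/d_i1 = 1/f₁ − 1/d_o1 = 1/(-22.5) − 1/(121) = -0.05271, so d_i1 = -18.97 cm.
The intermediate image is 18.97 cm to the left of lens 1 (virtual), which is 60.5 − (-18.97) = 79.47 cm to the left of lens 2, so d_o2 = +79.47 cm.
Lens 2: 1/d_i2 = 1/f₂ − 1/d_o2 = 1/(21.4) − 1/(79.47) = 0.03415, so d_i2 = 29.3 cm.
The final image is real, 29.3 cm to the right of lens 2 (overall magnification ≈ -0.058).

29.3 cm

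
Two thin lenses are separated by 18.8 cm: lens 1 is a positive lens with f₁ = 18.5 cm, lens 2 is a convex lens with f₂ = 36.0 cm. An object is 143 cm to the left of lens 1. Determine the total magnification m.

m = -0.139

Lens 1: 1/d_i1 = 1/(18.5) − 1/(143) = 0.04706, so d_i1 = 21.25 cm; m₁ = −d_i1/d_o1 = -0.1486.
d_o2 = 18.8 − (21.25) = -2.450 cm (virtual object).
Lens 2: 1/d_i2 = 1/(36.0) − 1/(-2.450) = 0.4359, so d_i2 = 2.294 cm; m₂ = −d_i2/d_o2 = +0.9363.
m = m₁·m₂ = (-0.1486)(+0.9363) = -0.139.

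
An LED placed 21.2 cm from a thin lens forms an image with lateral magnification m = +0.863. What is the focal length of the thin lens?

f = -134 cm (diverging)

m = −d_i/d_o ⇒ d_i = −m·d_o = −(+0.863)·(21.2) = -18.30 cm.
1/f = 1/d_o + 1/d_i = 1/(21.2) + 1/(-18.30) = -0.007475, so f = -134 cm.
Since f is negative, the thin lens is diverging.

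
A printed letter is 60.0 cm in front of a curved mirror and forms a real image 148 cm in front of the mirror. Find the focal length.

Real image ⇒ d_i = +148 cm.
1/f = 1/d_o + 1/d_i = 1/(60.0) + 1/(148) = 0.02342, so f = 42.7 cm.
Since f is positive, the curved mirror is concave.

f = 42.7 cm (concave)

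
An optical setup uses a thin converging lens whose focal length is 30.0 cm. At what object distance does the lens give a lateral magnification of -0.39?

107 cm

m = −d_i/d_o ⇒ d_i = −m·d_o.
1/f = 1/d_o + 1/d_i = 1/d_o − 1/(m·d_o) = (1 − 1/m)/d_o, so d_o = f(1 − 1/m) = (30.00)(1 − 1/(-0.39)) = 107 cm.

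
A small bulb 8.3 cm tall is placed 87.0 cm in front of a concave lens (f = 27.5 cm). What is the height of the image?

For a concave lens, f = -27.5 cm.
1/d_i = 1/f − 1/d_o = 1/(-27.50) − 1/(87.0) = -0.04786, so d_i = -20.90 cm.
m = −d_i/d_o = +0.2402.
|h_i| = |m|·h_o = 0.2402 × 8.3 = 1.99 cm. The image is virtual, upright and reduced, on the same side as the object.

1.99 cm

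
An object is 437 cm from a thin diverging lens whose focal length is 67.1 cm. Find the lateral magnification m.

For a diverging lens, f = -67.1 cm.
1/d_i = 1/f − 1/d_o = 1/(-67.10) − 1/(437) = -0.01719, so d_i = -58.17 cm.
m = −d_i/d_o = −(-58.17)/(437) = +0.133.
The image is virtual, upright and reduced, on the same side as the object.

m = +0.133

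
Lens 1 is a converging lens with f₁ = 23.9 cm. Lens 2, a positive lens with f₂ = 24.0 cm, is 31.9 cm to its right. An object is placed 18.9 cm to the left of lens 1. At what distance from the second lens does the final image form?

Lens 1: 1/d_i1 = 1/f₁ − 1/d_o1 = 1/(23.9) − 1/(18.9) = -0.01107, so d_i1 = -90.34 cm.
The intermediate image is 90.34 cm to the left of lens 1 (virtual), which is 31.9 − (-90.34) = 122.2 cm to the left of lens 2, so d_o2 = +122.2 cm.
Lens 2: 1/d_i2 = 1/f₂ − 1/d_o2 = 1/(24.0) − 1/(122.2) = 0.03348, so d_i2 = 29.9 cm.
The final image is real, 29.9 cm to the right of lens 2 (overall magnification ≈ -1.2).

29.9 cm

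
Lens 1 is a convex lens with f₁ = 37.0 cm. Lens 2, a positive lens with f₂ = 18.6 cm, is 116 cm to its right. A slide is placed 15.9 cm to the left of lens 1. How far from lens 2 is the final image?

21.4 cm

Lens 1: 1/d_i1 = 1/f₁ − 1/d_o1 = 1/(37.0) − 1/(15.9) = -0.03587, so d_i1 = -27.88 cm.
The intermediate image is 27.88 cm to the left of lens 1 (virtual), which is 116 − (-27.88) = 143.9 cm to the left of lens 2, so d_o2 = +143.9 cm.
Lens 2: 1/d_i2 = 1/f₂ − 1/d_o2 = 1/(18.6) − 1/(143.9) = 0.04681, so d_i2 = 21.4 cm.
The final image is real, 21.4 cm to the right of lens 2 (overall magnification ≈ -0.26).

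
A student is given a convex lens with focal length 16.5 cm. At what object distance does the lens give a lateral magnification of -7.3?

18.8 cm

m = −d_i/d_o ⇒ d_i = −m·d_o.
1/f = 1/d_o + 1/d_i = 1/d_o − 1/(m·d_o) = (1 − 1/m)/d_o, so d_o = f(1 − 1/m) = (16.50)(1 − 1/(-7.3)) = 18.8 cm.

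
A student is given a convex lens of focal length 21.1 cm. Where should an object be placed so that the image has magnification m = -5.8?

24.7 cm

m = −d_i/d_o ⇒ d_i = −m·d_o.
1/f = 1/d_o + 1/d_i = 1/d_o − 1/(m·d_o) = (1 − 1/m)/d_o, so d_o = f(1 − 1/m) = (21.10)(1 − 1/(-5.8)) = 24.7 cm.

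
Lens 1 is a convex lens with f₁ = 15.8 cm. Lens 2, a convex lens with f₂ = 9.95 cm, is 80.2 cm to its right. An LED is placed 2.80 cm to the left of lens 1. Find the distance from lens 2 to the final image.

11.3 cm

Lens 1: 1/d_i1 = 1/f₁ − 1/d_o1 = 1/(15.8) − 1/(2.80) = -0.2939, so d_i1 = -3.403 cm.
The intermediate image is 3.403 cm to the left of lens 1 (virtual), which is 80.2 − (-3.403) = 83.60 cm to the left of lens 2, so d_o2 = +83.60 cm.
Lens 2: 1/d_i2 = 1/f₂ − 1/d_o2 = 1/(9.95) − 1/(83.60) = 0.08854, so d_i2 = 11.3 cm.
The final image is real, 11.3 cm to the right of lens 2 (overall magnification ≈ -0.16).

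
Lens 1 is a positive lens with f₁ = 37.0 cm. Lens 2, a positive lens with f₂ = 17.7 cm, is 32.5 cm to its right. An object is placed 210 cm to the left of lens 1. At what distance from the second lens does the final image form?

7.30 cm

Lens 1: 1/d_i1 = 1/f₁ − 1/d_o1 = 1/(37.0) − 1/(210) = 0.02227, so d_i1 = 44.91 cm.
The intermediate image is 44.91 cm to the right of lens 1, which lies 12.41 cm to the right of lens 2 — a virtual object — so d_o2 = −12.41 cm.
Lens 2: 1/d_i2 = 1/f₂ − 1/d_o2 = 1/(17.7) − 1/(-12.41) = 0.1371, so d_i2 = 7.30 cm.
The final image is real, 7.30 cm to the right of lens 2 (overall magnification ≈ -0.13).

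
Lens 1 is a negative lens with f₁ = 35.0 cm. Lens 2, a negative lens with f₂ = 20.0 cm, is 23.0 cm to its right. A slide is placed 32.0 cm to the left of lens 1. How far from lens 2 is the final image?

Lens 1 is diverging, so f₁ = −35.0 cm.
Lens 1: 1/d_i1 = 1/f₁ − 1/d_o1 = 1/(-35.0) − 1/(32.0) = -0.05982, so d_i1 = -16.72 cm.
The intermediate image is 16.72 cm to the left of lens 1 (virtual), which is 23.0 − (-16.72) = 39.72 cm to the left of lens 2, so d_o2 = +39.72 cm.
Lens 2 is diverging, so f₂ = −20.0 cm.
Lens 2: 1/d_i2 = 1/f₂ − 1/d_o2 = 1/(-20.0) − 1/(39.72) = -0.07518, so d_i2 = -13.3 cm.
The final image is virtual, 13.3 cm to the left of lens 2 (overall magnification ≈ 0.17).

13.3 cm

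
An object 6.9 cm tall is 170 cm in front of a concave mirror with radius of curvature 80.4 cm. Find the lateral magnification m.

m = -0.310

f = R/2 = 80.4/2 = 40.20 cm.
1/d_i = 1/f − 1/d_o = 1/(40.20) − 1/(170) = 0.01899, so d_i = 52.65 cm.
m = −d_i/d_o = −(52.65)/(170) = -0.310.
The image is real, inverted and reduced, in front of the mirror.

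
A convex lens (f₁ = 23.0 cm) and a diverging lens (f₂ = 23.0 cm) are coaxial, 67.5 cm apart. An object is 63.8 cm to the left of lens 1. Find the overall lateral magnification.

Lens 1: 1/d_i1 = 1/(23.0) − 1/(63.8) = 0.02780, so d_i1 = 35.97 cm; m₁ = −d_i1/d_o1 = -0.5638.
d_o2 = 67.5 − (35.97) = 31.53 cm.
f₂ = −23.0 cm (diverging).
Lens 2: 1/d_i2 = 1/(-23.0) − 1/(31.53) = -0.07519, so d_i2 = -13.30 cm; m₂ = −d_i2/d_o2 = +0.4218.
m = m₁·m₂ = (-0.5638)(+0.4218) = -0.238.

m = -0.238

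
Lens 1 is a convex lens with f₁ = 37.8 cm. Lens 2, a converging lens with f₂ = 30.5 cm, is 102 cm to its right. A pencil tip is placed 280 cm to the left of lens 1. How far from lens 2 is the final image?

64.0 cm

Lens 1: 1/d_i1 = 1/f₁ − 1/d_o1 = 1/(37.8) − 1/(280) = 0.02288, so d_i1 = 43.70 cm.
The intermediate image is 43.70 cm to the right of lens 1, which is 102 − (43.70) = 58.30 cm to the left of lens 2, so d_o2 = +58.30 cm.
Lens 2: 1/d_i2 = 1/f₂ − 1/d_o2 = 1/(30.5) − 1/(58.30) = 0.01563, so d_i2 = 64.0 cm.
The final image is real, 64.0 cm to the right of lens 2 (overall magnification ≈ 0.17).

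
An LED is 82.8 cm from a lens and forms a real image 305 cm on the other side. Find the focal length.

f = 65.1 cm (converging)

Real image ⇒ d_i = +305 cm.
1/f = 1/d_o + 1/d_i = 1/(82.8) + 1/(305) = 0.01536, so f = 65.1 cm.
Since f is positive, the lens is converging.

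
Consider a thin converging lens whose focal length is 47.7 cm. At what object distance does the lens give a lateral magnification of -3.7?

m = −d_i/d_o ⇒ d_i = −m·d_o.
1/f = 1/d_o + 1/d_i = 1/d_o − 1/(m·d_o) = (1 − 1/m)/d_o, so d_o = f(1 − 1/m) = (47.70)(1 − 1/(-3.7)) = 60.6 cm.

60.6 cm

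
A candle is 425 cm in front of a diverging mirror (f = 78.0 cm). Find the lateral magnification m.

m = +0.155

For a diverging mirror, f = -78.0 cm.
1/d_i = 1/f − 1/d_o = 1/(-78.00) − 1/(425) = -0.01517, so d_i = -65.90 cm.
m = −d_i/d_o = −(-65.90)/(425) = +0.155.
The image is virtual, upright and reduced, behind the mirror.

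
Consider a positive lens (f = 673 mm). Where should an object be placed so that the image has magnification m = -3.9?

846 mm

m = −d_i/d_o ⇒ d_i = −m·d_o.
1/f = 1/d_o + 1/d_i = 1/d_o − 1/(m·d_o) = (1 − 1/m)/d_o, so d_o = f(1 − 1/m) = (673.0)(1 − 1/(-3.9)) = 846 mm.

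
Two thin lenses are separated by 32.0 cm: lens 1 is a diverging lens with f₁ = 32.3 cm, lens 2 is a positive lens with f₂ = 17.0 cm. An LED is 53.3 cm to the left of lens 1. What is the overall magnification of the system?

f₁ = −32.3 cm (diverging).
Lens 1: 1/d_i1 = 1/(-32.3) − 1/(53.3) = -0.04972, so d_i1 = -20.11 cm; m₁ = −d_i1/d_o1 = +0.3773.
d_o2 = 32.0 − (-20.11) = 52.11 cm.
Lens 2: 1/d_i2 = 1/(17.0) − 1/(52.11) = 0.03963, so d_i2 = 25.23 cm; m₂ = −d_i2/d_o2 = -0.4842.
m = m₁·m₂ = (+0.3773)(-0.4842) = -0.183.

m = -0.183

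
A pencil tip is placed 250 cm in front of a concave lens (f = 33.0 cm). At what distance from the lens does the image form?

For a concave lens, f = -33.0 cm.
Lens equation: 1/v = 1/f − 1/u = 1/(-33.00) − 1/(250) = -0.03030 − 0.004000 = -0.03430, so v = -29.2 cm.
The image is virtual, upright and reduced, on the same side as the object.

29.2 cm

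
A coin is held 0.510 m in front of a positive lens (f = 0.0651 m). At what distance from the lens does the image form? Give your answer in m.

0.0746 m

Lens equation: 1/v = 1/f − 1/u = 1/(0.06510) − 1/(0.510) = 15.36 − 1.961 = 13.40, so v = 0.0746 m.
The image is real, inverted and reduced, on the far side of the lens.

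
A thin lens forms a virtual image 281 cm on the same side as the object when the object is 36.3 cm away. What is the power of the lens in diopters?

Virtual image ⇒ d_i = −281 cm.
1/f = 1/d_o + 1/d_i = 1/(36.3) + 1/(-281) = 0.02399 cm⁻¹.
f = 41.68 cm = 0.4168 m, so P = 1/f = +2.40 D.

P = +2.40 D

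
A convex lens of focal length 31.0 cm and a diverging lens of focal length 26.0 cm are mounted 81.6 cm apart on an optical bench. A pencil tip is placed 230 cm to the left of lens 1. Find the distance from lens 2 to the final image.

16.6 cm

Lens 1: 1/d_i1 = 1/f₁ − 1/d_o1 = 1/(31.0) − 1/(230) = 0.02791, so d_i1 = 35.83 cm.
The intermediate image is 35.83 cm to the right of lens 1, which is 81.6 − (35.83) = 45.77 cm to the left of lens 2, so d_o2 = +45.77 cm.
Lens 2 is diverging, so f₂ = −26.0 cm.
Lens 2: 1/d_i2 = 1/f₂ − 1/d_o2 = 1/(-26.0) − 1/(45.77) = -0.06031, so d_i2 = -16.6 cm.
The final image is virtual, 16.6 cm to the left of lens 2 (overall magnification ≈ -0.056).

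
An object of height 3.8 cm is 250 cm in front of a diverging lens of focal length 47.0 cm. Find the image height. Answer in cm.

0.601 cm

For a diverging lens, f = -47.0 cm.
1/d_i = 1/f − 1/d_o = 1/(-47.00) − 1/(250) = -0.02528, so d_i = -39.56 cm.
m = −d_i/d_o = +0.1582.
|h_i| = |m|·h_o = 0.1582 × 3.8 = 0.601 cm. The image is virtual, upright and reduced, on the same side as the object.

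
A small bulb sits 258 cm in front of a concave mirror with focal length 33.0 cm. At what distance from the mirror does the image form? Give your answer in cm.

37.8 cm

Mirror equation: 1/q = 1/f − 1/p = 1/(33.00) − 1/(258) = 0.03030 − 0.003876 = 0.02643, so q = 37.8 cm.
The image is real, inverted and reduced, in front of the mirror.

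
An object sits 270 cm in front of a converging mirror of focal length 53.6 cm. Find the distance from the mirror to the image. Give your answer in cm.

66.9 cm

Mirror equation: 1/s_i = 1/f − 1/s_o = 1/(53.60) − 1/(270) = 0.01866 − 0.003704 = 0.01495, so s_i = 66.9 cm.
The image is real, inverted and reduced, in front of the mirror.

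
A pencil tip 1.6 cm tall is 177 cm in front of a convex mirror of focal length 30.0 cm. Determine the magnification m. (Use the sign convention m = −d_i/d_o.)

m = +0.145

For a convex mirror, f = -30.0 cm.
1/d_i = 1/f − 1/d_o = 1/(-30.00) − 1/(177) = -0.03898, so d_i = -25.65 cm.
m = −d_i/d_o = −(-25.65)/(177) = +0.145.
The image is virtual, upright and reduced, behind the mirror.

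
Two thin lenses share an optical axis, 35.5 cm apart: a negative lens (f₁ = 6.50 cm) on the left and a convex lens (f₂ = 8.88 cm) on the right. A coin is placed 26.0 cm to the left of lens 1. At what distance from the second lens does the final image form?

Lens 1 is diverging, so f₁ = −6.50 cm.
Lens 1: 1/d_i1 = 1/f₁ − 1/d_o1 = 1/(-6.50) − 1/(26.0) = -0.1923, so d_i1 = -5.200 cm.
The intermediate image is 5.200 cm to the left of lens 1 (virtual), which is 35.5 − (-5.200) = 40.70 cm to the left of lens 2, so d_o2 = +40.70 cm.
Lens 2: 1/d_i2 = 1/f₂ − 1/d_o2 = 1/(8.88) − 1/(40.70) = 0.08804, so d_i2 = 11.4 cm.
The final image is real, 11.4 cm to the right of lens 2 (overall magnification ≈ -0.056).

11.4 cm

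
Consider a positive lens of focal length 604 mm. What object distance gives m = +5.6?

496 mm

m = −d_i/d_o ⇒ d_i = −m·d_o.
1/f = 1/d_o + 1/d_i = 1/d_o − 1/(m·d_o) = (1 − 1/m)/d_o, so d_o = f(1 − 1/m) = (604.0)(1 − 1/(+5.6)) = 496 mm.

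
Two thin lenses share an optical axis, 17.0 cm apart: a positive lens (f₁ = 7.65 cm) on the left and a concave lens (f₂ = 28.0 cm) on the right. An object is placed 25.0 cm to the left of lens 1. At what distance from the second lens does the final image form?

4.93 cm

Lens 1: 1/d_i1 = 1/f₁ − 1/d_o1 = 1/(7.65) − 1/(25.0) = 0.09072, so d_i1 = 11.02 cm.
The intermediate image is 11.02 cm to the right of lens 1, which is 17.0 − (11.02) = 5.980 cm to the left of lens 2, so d_o2 = +5.980 cm.
Lens 2 is diverging, so f₂ = −28.0 cm.
Lens 2: 1/d_i2 = 1/f₂ − 1/d_o2 = 1/(-28.0) − 1/(5.980) = -0.2029, so d_i2 = -4.93 cm.
The final image is virtual, 4.93 cm to the left of lens 2 (overall magnification ≈ -0.36).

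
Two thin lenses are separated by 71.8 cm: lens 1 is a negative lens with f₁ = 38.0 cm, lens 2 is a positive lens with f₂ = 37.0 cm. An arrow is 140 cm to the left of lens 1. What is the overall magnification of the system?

f₁ = −38.0 cm (diverging).
Lens 1: 1/d_i1 = 1/(-38.0) − 1/(140) = -0.03346, so d_i1 = -29.89 cm; m₁ = −d_i1/d_o1 = +0.2135.
d_o2 = 71.8 − (-29.89) = 101.7 cm.
Lens 2: 1/d_i2 = 1/(37.0) − 1/(101.7) = 0.01719, so d_i2 = 58.16 cm; m₂ = −d_i2/d_o2 = -0.5719.
m = m₁·m₂ = (+0.2135)(-0.5719) = -0.122.

m = -0.122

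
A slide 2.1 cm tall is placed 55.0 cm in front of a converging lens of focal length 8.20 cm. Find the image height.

1/d_i = 1/f − 1/d_o = 1/(8.200) − 1/(55.0) = 0.1038, so d_i = 9.637 cm.
m = −d_i/d_o = -0.1752.
|h_i| = |m|·h_o = 0.1752 × 2.1 = 0.368 cm. The image is real, inverted and reduced, on the far side of the lens.

0.368 cm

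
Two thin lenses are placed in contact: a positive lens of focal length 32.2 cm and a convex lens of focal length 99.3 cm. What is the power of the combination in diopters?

P₁ = 1/f₁ = 1/(0.322 m) = +3.106 D; P₂ = 1/f₂ = 1/(0.993 m) = +1.007 D.
For thin lenses in contact, P = P₁ + P₂ = (+3.106) + (+1.007) = +4.11 D.

P = +4.11 D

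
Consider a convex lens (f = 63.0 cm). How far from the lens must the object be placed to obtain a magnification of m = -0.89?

134 cm

m = −d_i/d_o ⇒ d_i = −m·d_o.
1/f = 1/d_o + 1/d_i = 1/d_o − 1/(m·d_o) = (1 − 1/m)/d_o, so d_o = f(1 − 1/m) = (63.00)(1 − 1/(-0.89)) = 134 cm.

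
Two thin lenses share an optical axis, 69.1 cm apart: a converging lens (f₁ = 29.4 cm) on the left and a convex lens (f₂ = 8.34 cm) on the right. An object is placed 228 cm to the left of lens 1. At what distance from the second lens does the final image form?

10.9 cm

Lens 1: 1/d_i1 = 1/f₁ − 1/d_o1 = 1/(29.4) − 1/(228) = 0.02963, so d_i1 = 33.75 cm.
The intermediate image is 33.75 cm to the right of lens 1, which is 69.1 − (33.75) = 35.35 cm to the left of lens 2, so d_o2 = +35.35 cm.
Lens 2: 1/d_i2 = 1/f₂ − 1/d_o2 = 1/(8.34) − 1/(35.35) = 0.09162, so d_i2 = 10.9 cm.
The final image is real, 10.9 cm to the right of lens 2 (overall magnification ≈ 0.046).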